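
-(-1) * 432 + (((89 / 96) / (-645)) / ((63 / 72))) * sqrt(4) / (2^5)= 374492071 / 866880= 432.00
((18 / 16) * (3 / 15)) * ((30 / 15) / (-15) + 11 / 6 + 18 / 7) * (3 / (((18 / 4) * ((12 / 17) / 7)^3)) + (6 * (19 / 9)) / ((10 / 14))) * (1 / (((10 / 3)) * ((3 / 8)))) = 513.50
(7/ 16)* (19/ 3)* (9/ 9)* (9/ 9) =133/ 48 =2.77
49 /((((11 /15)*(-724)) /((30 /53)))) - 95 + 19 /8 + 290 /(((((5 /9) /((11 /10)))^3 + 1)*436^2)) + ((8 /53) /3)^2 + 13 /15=-300673761204904693981 /3275074624137401745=-91.81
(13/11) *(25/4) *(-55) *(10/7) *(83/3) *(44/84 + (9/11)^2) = -1022352500/53361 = -19159.17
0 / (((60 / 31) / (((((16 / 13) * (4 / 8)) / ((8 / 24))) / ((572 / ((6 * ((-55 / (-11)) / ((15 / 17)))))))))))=0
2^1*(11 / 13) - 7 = -69 / 13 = -5.31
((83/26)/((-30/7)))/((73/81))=-15687/18980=-0.83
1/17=0.06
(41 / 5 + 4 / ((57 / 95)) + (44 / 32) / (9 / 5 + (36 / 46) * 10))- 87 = -71.99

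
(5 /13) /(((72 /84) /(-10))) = -175 /39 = -4.49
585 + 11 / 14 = 8201 / 14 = 585.79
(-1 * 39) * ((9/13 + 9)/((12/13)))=-819/2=-409.50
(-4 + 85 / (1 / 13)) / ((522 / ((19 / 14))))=6973 / 2436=2.86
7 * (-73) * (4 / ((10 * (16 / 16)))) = -1022 / 5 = -204.40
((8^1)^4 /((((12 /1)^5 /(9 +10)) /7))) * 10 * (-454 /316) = -603820 /19197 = -31.45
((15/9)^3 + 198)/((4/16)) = 21884/27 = 810.52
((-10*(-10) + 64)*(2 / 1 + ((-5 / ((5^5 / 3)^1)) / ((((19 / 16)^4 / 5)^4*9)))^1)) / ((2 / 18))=842403254767352587599240 / 288441413567621167681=2920.54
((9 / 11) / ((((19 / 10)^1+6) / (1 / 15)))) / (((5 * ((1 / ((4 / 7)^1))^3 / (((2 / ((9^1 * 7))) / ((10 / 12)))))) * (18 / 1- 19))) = -512 / 52161725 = -0.00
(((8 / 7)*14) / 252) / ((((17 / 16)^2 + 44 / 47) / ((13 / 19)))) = 625664 / 29741859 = 0.02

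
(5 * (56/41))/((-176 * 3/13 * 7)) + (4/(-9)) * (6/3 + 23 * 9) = -754267/8118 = -92.91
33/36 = 11/12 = 0.92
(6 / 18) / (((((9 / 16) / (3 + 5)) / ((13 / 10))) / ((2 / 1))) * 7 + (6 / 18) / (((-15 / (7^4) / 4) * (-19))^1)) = 0.03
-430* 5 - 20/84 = -45155/21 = -2150.24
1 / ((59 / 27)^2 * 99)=81 / 38291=0.00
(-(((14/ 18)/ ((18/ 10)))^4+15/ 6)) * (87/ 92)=-6328810795/ 2640198888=-2.40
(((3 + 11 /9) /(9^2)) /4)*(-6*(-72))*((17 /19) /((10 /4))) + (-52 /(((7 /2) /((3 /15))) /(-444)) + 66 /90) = 1249349 /945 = 1322.06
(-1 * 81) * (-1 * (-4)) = -324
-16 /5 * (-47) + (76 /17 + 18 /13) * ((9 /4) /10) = 670591 /4420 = 151.72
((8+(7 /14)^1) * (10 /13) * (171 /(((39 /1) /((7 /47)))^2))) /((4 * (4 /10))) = 395675 /38825384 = 0.01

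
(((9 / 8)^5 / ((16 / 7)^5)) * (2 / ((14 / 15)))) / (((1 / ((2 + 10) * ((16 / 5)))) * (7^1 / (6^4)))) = 14765025303 / 33554432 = 440.03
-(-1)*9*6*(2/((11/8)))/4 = 19.64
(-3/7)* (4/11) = -0.16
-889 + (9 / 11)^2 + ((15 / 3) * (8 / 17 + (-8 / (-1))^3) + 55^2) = 9665889 / 2057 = 4699.02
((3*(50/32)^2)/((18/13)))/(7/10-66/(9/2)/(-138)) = 2803125/427264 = 6.56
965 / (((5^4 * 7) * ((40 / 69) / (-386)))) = -2570181 / 17500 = -146.87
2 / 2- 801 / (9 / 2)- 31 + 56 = -152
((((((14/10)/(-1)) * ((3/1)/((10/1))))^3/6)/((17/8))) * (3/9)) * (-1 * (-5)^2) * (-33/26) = -33957/552500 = -0.06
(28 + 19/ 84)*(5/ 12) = 11855/ 1008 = 11.76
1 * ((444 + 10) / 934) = 227 / 467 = 0.49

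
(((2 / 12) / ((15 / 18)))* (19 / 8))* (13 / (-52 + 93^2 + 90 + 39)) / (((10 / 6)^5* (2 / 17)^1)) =1020357 / 2181500000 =0.00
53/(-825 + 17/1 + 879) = 53/71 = 0.75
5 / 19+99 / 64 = 2201 / 1216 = 1.81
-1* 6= -6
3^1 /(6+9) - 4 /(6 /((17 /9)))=-143 /135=-1.06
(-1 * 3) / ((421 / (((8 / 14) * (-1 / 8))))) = 3 / 5894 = 0.00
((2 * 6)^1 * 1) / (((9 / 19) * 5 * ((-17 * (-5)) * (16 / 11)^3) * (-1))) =-25289 / 1305600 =-0.02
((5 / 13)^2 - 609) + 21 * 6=-81602 / 169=-482.85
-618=-618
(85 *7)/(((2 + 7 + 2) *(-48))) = -595/528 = -1.13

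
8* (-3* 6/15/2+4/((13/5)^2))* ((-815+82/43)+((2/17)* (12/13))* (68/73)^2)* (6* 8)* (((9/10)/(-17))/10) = -14647355132256/1069801412875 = -13.69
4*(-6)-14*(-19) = 242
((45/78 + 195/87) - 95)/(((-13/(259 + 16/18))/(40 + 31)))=11542625845/88218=130842.07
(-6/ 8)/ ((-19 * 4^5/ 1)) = 3/ 77824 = 0.00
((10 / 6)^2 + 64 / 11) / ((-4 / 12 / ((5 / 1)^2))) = -21275 / 33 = -644.70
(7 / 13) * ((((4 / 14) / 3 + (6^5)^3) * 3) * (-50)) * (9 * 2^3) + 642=-35545984833944454 / 13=-2734306525688034.92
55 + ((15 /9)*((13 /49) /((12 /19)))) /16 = 1553555 /28224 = 55.04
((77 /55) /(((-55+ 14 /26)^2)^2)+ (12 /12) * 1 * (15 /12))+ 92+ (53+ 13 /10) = 185371194900151 /1256327988480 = 147.55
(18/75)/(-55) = -6/1375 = -0.00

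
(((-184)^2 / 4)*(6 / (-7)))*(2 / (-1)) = 101568 / 7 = 14509.71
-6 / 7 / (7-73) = 1 / 77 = 0.01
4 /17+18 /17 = 22 /17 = 1.29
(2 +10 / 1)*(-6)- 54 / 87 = -2106 / 29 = -72.62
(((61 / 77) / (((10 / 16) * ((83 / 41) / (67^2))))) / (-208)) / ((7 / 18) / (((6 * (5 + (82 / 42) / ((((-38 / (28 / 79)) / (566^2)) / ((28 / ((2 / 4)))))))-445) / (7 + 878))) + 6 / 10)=-99115420732849173 / 4399610890185511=-22.53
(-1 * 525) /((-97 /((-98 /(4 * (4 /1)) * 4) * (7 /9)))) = -60025 /582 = -103.14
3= 3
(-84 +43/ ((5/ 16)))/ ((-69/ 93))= -8308/ 115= -72.24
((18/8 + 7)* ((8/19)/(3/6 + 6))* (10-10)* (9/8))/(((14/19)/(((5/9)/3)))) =0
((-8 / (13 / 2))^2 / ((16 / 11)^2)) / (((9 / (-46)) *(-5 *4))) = 2783 / 15210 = 0.18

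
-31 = -31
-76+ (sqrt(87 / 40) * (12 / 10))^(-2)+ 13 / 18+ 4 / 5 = -580661 / 7830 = -74.16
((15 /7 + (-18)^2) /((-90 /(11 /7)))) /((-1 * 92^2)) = 8371 /12442080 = 0.00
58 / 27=2.15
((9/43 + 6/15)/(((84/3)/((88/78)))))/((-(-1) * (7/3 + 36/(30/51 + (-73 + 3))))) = 7729/571298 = 0.01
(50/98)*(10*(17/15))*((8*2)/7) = 13600/1029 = 13.22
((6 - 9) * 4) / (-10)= 6 / 5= 1.20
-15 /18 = -5 /6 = -0.83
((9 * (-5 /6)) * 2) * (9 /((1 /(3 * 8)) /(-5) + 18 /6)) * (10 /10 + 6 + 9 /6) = -137700 /359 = -383.57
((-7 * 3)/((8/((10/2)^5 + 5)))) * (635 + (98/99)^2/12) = -5217989.68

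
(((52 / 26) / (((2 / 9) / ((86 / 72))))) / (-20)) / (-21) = 43 / 1680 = 0.03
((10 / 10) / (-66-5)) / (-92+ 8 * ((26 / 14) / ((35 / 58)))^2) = 0.00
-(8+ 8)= -16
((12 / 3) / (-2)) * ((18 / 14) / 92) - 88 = -28345 / 322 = -88.03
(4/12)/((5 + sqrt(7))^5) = 3275/1417176 -1231 * sqrt(7)/1417176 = 0.00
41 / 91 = 0.45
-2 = -2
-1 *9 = -9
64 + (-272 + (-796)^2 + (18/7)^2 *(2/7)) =217259592/343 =633409.89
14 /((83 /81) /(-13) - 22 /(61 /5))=-899262 /120893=-7.44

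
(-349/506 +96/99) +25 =38375/1518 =25.28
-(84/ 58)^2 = -1764/ 841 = -2.10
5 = 5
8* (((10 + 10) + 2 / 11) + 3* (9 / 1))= 4152 / 11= 377.45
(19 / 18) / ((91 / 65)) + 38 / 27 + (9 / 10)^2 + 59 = 1171259 / 18900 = 61.97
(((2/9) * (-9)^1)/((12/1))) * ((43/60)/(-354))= 43/127440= 0.00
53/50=1.06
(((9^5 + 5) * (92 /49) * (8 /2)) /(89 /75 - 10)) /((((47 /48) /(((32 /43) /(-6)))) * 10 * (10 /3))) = 12517558272 /65458169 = 191.23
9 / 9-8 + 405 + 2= 400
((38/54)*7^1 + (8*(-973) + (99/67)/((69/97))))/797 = -323577508/33160779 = -9.76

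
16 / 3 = 5.33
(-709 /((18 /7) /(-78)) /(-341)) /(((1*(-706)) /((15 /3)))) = 322595 /722238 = 0.45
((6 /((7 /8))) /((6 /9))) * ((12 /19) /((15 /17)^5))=45435424 /3740625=12.15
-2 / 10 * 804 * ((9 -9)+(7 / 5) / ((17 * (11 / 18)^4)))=-590804928 / 6222425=-94.95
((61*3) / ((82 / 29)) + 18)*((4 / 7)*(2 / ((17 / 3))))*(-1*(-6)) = 4104 / 41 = 100.10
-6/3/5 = -2/5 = -0.40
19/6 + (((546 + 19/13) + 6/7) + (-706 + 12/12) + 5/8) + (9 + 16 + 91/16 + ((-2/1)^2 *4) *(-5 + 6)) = -463891/4368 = -106.20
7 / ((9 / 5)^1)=35 / 9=3.89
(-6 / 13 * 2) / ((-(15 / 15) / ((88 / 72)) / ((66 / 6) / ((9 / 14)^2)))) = 94864 / 3159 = 30.03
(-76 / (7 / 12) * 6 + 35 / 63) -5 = -49528 / 63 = -786.16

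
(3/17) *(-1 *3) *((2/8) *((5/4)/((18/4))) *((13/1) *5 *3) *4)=-975/34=-28.68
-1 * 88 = -88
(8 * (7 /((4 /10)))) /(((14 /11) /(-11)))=-1210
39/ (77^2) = 39/ 5929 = 0.01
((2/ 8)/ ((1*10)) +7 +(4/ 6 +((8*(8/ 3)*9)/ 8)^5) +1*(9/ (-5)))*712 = 85040887243/ 15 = 5669392482.87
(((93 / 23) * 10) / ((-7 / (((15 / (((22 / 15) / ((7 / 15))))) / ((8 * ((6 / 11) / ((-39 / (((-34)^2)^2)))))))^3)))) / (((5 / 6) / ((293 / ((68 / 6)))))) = 89103136633875 / 15287754544316457171288064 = 0.00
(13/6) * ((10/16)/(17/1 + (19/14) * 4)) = 0.06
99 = 99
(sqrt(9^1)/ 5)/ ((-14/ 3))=-9/ 70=-0.13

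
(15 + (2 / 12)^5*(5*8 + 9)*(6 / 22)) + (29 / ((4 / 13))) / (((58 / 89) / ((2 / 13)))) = 37.25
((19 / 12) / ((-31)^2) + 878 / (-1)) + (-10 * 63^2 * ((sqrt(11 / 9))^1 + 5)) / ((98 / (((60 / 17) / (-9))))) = 91.71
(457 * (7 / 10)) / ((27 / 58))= 92771 / 135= 687.19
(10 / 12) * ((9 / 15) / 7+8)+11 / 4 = 797 / 84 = 9.49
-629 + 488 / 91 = -56751 / 91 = -623.64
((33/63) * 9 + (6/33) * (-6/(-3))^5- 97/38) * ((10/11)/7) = 116745/112651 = 1.04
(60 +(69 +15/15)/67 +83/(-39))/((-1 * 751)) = -153949/1962363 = -0.08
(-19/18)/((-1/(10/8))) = 95/72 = 1.32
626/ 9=69.56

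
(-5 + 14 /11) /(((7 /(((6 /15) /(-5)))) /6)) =492 /1925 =0.26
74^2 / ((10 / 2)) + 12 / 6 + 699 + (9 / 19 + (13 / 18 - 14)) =3049607 / 1710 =1783.40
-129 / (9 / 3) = -43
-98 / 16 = -49 / 8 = -6.12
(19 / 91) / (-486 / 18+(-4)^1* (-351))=19 / 125307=0.00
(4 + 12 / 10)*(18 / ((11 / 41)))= 19188 / 55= 348.87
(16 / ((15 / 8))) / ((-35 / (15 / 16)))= -8 / 35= -0.23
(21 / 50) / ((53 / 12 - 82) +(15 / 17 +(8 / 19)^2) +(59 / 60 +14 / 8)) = -257754 / 45285145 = -0.01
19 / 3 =6.33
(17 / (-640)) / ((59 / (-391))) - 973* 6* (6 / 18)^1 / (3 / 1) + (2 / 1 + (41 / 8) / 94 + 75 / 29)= -99410837497 / 154400640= -643.85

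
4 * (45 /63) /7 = 20 /49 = 0.41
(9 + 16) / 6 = 25 / 6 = 4.17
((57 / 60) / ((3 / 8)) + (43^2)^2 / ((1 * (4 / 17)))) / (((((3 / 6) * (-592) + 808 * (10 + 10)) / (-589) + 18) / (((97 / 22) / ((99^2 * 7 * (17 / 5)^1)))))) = -4528020895921 / 147292093872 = -30.74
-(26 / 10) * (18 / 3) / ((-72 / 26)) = 169 / 30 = 5.63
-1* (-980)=980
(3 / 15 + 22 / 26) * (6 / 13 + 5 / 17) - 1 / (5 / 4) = -8 / 845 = -0.01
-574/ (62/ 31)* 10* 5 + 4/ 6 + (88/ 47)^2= -95069800/ 6627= -14345.83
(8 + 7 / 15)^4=260144641 / 50625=5138.66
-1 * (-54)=54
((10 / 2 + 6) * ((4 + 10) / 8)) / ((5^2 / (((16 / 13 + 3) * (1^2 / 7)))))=121 / 260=0.47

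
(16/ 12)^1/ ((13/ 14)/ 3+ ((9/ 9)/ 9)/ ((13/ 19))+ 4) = 0.30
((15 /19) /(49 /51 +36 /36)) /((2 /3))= 459 /760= 0.60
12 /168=1 /14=0.07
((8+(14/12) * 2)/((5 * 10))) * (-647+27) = -1922/15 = -128.13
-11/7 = -1.57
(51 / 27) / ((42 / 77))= 187 / 54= 3.46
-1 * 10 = -10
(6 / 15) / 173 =2 / 865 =0.00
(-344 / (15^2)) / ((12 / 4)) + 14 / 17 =3602 / 11475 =0.31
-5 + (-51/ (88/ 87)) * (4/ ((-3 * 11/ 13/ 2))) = 18622/ 121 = 153.90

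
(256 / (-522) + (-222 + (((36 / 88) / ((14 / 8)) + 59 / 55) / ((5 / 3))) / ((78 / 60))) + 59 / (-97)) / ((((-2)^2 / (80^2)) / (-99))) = 9021689356480 / 255983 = 35243314.43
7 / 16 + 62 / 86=797 / 688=1.16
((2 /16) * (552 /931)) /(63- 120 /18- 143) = -207 /242060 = -0.00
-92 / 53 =-1.74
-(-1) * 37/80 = 37/80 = 0.46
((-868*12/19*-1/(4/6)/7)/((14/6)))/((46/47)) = 157356/3059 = 51.44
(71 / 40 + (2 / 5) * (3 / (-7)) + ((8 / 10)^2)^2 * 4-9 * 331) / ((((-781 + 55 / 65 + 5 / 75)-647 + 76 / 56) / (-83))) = -337138505847 / 1946121500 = -173.24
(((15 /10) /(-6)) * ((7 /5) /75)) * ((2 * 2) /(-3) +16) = -77 /1125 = -0.07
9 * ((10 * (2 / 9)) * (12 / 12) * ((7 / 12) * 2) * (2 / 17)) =140 / 51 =2.75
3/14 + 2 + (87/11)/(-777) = 12559/5698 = 2.20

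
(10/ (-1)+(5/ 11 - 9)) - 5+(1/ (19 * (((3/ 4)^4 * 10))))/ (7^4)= -4785203597/ 203232645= -23.55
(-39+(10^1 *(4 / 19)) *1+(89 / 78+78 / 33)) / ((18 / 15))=-2721625 / 97812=-27.83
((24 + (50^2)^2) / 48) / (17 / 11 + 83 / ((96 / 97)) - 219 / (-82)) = 5637521648 / 3813545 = 1478.29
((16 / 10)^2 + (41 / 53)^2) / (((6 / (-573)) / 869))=-36814308179 / 140450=-262116.83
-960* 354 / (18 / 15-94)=106200 / 29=3662.07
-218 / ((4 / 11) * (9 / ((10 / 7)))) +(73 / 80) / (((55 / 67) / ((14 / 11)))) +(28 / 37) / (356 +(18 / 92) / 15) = -432997029285299 / 4619036406600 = -93.74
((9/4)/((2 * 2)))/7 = 9/112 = 0.08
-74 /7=-10.57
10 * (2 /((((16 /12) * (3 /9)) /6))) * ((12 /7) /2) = 1620 /7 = 231.43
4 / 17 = 0.24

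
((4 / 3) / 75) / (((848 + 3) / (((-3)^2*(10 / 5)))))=8 / 21275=0.00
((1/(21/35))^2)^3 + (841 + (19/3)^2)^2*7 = 3961764325/729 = 5434518.96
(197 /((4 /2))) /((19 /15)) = 2955 /38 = 77.76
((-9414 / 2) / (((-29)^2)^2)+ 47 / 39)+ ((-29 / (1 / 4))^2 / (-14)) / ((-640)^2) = 11825016316081 / 9886090905600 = 1.20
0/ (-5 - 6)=0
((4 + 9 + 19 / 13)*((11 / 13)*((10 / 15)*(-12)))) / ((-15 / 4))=66176 / 2535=26.10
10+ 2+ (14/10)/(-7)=59/5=11.80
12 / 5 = 2.40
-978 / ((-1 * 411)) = 326 / 137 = 2.38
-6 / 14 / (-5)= 3 / 35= 0.09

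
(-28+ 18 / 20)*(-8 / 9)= 1084 / 45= 24.09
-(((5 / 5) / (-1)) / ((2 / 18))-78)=87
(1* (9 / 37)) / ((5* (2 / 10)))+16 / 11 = 691 / 407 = 1.70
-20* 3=-60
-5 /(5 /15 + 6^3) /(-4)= 15 /2596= 0.01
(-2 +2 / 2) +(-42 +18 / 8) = -163 / 4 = -40.75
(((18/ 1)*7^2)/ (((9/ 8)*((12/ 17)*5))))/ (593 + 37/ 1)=238/ 675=0.35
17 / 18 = 0.94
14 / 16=7 / 8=0.88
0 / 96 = 0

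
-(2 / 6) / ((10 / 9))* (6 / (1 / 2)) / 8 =-0.45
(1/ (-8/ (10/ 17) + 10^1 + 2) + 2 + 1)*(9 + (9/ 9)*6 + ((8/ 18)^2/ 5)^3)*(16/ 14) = 2704666207/ 66430125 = 40.71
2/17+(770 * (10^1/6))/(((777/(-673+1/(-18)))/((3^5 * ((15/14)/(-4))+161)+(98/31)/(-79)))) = -82741758386971/776372184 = -106574.86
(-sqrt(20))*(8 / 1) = -16*sqrt(5) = -35.78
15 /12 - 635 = -2535 /4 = -633.75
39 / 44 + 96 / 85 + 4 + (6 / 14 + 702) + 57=20039333 / 26180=765.44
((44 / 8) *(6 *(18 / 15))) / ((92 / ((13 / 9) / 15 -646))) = -959167 / 3450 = -278.02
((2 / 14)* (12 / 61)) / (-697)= -12 / 297619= -0.00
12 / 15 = 4 / 5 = 0.80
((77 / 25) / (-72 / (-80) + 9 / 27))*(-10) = -24.97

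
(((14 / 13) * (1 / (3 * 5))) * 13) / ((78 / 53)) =371 / 585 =0.63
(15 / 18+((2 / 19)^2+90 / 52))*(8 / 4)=72512 / 14079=5.15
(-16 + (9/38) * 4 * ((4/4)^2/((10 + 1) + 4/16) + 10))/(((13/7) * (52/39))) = -3213/1235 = -2.60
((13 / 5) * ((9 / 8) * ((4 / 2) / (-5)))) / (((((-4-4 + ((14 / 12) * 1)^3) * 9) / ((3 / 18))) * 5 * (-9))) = -13 / 173125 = -0.00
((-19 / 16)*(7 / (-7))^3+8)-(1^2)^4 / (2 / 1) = 139 / 16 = 8.69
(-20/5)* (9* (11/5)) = -396/5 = -79.20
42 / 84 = 1 / 2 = 0.50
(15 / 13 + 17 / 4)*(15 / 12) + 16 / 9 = 15973 / 1872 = 8.53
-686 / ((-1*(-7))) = -98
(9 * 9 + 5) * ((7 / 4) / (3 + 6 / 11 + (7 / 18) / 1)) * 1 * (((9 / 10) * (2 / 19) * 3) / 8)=804573 / 592040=1.36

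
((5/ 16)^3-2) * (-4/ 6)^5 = 2689/ 10368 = 0.26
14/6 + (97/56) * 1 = 683/168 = 4.07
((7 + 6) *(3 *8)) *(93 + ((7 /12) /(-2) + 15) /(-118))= 3419299 /118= 28977.11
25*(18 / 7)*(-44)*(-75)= 1485000 / 7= 212142.86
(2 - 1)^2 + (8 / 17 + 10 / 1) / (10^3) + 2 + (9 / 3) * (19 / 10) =74039 / 8500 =8.71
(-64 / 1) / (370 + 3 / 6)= -0.17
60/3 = 20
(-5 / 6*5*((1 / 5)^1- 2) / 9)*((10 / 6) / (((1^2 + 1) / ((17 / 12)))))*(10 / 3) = 2125 / 648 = 3.28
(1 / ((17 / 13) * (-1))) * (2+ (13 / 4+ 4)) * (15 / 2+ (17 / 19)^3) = -54213991 / 932824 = -58.12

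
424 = 424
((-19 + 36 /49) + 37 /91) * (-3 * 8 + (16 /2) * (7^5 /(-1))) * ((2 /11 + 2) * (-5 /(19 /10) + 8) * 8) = 29960474296320 /133133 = 225041682.35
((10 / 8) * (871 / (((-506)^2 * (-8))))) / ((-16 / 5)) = 21775 / 131090432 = 0.00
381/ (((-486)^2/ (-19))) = -2413/ 78732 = -0.03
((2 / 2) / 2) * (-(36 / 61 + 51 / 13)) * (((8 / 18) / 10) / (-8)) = 1193 / 95160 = 0.01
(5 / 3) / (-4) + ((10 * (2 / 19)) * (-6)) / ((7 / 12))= -17945 / 1596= -11.24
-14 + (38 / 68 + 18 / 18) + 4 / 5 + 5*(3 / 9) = -5087 / 510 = -9.97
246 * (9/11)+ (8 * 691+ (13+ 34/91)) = 5748389/1001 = 5742.65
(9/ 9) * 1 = 1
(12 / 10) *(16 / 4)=24 / 5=4.80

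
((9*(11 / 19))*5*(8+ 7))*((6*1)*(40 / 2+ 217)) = 10558350 / 19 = 555702.63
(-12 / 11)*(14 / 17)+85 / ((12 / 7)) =109249 / 2244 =48.68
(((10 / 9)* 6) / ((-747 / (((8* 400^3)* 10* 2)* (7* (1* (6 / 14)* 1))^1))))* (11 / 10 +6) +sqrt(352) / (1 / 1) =-1454080000000 / 747 +4* sqrt(22) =-1946559552.86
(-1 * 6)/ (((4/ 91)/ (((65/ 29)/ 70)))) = -507/ 116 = -4.37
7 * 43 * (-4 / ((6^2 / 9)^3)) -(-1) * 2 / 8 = -297 / 16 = -18.56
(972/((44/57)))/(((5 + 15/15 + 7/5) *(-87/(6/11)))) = -138510/129833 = -1.07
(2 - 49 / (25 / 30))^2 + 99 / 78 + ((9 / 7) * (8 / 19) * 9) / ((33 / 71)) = 3079168303 / 950950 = 3237.99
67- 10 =57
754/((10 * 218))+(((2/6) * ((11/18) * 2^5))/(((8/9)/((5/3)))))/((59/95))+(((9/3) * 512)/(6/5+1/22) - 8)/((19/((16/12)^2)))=67631966567/502196790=134.67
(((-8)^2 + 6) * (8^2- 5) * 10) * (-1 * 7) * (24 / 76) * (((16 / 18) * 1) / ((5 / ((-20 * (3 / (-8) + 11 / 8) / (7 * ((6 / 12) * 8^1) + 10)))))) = 8542.20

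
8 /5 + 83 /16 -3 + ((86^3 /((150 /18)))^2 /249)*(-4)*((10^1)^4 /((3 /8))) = -16571073951145411 /6640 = -2495643667341.18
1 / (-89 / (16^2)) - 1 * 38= -40.88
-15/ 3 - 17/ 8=-57/ 8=-7.12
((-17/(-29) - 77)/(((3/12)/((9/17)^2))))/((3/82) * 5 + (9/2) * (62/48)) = -52333056/3662497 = -14.29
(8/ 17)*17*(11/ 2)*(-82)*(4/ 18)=-7216/ 9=-801.78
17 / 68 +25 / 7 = 107 / 28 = 3.82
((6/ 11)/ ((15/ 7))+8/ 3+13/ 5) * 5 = 911/ 33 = 27.61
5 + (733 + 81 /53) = 39195 /53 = 739.53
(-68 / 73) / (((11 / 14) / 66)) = -5712 / 73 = -78.25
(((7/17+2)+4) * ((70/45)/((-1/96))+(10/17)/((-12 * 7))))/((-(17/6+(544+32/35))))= 58112805/33242803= 1.75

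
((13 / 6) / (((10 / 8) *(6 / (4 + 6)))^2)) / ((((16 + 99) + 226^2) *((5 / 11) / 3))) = 1144 / 2303595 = 0.00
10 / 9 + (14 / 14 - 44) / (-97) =1357 / 873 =1.55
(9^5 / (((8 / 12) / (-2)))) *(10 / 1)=-1771470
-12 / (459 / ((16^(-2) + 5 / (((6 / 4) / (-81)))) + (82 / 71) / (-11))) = 1058881 / 149952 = 7.06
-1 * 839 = -839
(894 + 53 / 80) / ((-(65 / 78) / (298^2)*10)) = -4766976519 / 500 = -9533953.04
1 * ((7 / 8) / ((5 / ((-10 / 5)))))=-7 / 20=-0.35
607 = 607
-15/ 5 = -3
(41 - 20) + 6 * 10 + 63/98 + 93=2445/14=174.64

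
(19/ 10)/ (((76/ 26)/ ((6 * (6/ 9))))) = 13/ 5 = 2.60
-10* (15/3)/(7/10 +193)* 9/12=-375/1937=-0.19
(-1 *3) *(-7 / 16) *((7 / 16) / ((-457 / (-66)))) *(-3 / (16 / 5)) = -72765 / 935936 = -0.08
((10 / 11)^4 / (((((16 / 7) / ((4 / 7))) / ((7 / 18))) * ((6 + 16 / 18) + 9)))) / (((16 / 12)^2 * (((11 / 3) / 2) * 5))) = 23625 / 92121172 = 0.00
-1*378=-378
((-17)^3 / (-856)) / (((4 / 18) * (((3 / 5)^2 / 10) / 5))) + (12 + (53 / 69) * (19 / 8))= 106344821 / 29532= 3601.00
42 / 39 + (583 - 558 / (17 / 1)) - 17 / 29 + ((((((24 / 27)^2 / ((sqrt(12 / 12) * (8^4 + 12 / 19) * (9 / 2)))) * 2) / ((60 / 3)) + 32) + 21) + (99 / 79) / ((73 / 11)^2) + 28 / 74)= 147494226507556300058 / 244165815306083385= 604.07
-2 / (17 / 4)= -8 / 17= -0.47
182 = 182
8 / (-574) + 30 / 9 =2858 / 861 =3.32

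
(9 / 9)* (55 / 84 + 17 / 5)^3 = 4939055927 / 74088000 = 66.66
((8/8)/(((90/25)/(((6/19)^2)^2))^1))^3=46656000/2213314919066161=0.00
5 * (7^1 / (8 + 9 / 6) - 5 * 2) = -46.32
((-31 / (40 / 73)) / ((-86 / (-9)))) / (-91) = 0.07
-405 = -405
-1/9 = -0.11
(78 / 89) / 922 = 39 / 41029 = 0.00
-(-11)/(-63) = -11/63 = -0.17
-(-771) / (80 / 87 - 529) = -67077 / 45943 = -1.46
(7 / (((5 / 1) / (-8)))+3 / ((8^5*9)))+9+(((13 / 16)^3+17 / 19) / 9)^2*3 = -192974721923 / 90848624640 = -2.12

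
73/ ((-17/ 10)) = -730/ 17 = -42.94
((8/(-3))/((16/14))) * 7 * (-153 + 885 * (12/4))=-40866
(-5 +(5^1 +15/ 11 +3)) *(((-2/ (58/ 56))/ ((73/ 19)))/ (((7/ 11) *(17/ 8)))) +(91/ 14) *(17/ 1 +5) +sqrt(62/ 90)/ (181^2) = sqrt(155)/ 491415 +5088059/ 35989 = 141.38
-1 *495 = -495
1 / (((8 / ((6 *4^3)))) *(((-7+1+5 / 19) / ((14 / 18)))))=-2128 / 327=-6.51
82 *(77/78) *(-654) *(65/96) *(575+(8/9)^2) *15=-401227155175/1296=-309588854.30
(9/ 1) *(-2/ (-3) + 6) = 60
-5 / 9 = -0.56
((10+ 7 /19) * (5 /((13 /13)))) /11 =985 /209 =4.71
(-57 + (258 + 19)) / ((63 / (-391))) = -86020 / 63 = -1365.40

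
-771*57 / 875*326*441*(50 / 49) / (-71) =257880996 / 2485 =103775.05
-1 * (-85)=85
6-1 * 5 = 1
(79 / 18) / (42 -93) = -79 / 918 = -0.09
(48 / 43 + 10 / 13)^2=3.56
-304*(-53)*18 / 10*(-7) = -1015056 / 5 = -203011.20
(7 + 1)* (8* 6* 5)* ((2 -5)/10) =-576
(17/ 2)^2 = 289/ 4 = 72.25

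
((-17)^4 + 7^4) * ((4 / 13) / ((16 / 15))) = 644415 / 26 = 24785.19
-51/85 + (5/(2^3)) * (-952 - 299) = -31299/40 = -782.48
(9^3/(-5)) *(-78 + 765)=-500823/5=-100164.60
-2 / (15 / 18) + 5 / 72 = -839 / 360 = -2.33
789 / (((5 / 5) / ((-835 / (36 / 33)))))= -2415655 / 4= -603913.75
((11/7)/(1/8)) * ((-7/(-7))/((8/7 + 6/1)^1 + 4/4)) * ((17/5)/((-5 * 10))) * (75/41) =-748/3895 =-0.19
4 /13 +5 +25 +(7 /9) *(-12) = 818 /39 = 20.97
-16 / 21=-0.76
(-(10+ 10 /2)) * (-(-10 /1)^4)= 150000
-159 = -159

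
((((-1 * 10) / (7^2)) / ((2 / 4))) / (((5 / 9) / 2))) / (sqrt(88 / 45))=-54 * sqrt(110) / 539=-1.05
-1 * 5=-5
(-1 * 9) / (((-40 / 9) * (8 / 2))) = 81 / 160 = 0.51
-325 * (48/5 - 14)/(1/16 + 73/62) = 141856/123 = 1153.30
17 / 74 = 0.23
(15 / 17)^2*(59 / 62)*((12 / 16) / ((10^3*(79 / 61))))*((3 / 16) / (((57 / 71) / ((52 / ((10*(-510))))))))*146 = -2182473189 / 14630835392000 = -0.00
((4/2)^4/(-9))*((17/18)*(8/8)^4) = -1.68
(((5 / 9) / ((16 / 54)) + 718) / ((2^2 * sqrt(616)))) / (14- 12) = 5759 * sqrt(154) / 19712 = 3.63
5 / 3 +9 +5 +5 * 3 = 92 / 3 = 30.67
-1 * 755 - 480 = -1235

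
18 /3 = 6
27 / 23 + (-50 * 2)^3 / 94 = -11498731 / 1081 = -10637.12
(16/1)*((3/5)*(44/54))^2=7744/2025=3.82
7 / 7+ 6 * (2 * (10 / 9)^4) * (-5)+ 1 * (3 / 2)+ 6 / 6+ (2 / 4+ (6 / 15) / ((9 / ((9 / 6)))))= -87.38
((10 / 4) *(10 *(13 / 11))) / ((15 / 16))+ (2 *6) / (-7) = 6884 / 231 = 29.80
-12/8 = -3/2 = -1.50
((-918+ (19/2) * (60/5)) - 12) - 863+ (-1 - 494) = -2174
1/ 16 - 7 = -111/ 16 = -6.94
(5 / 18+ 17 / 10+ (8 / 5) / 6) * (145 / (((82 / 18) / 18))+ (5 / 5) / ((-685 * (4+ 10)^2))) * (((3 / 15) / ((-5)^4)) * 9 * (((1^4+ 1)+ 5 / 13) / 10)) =9874445601029 / 11181340625000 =0.88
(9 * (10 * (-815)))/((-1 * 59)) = 1243.22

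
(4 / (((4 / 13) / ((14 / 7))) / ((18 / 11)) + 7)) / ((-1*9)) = -26 / 415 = -0.06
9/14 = 0.64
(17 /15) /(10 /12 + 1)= 34 /55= 0.62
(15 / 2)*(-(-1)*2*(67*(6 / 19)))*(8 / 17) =48240 / 323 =149.35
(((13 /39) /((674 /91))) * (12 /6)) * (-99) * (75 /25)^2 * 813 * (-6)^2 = -791026236 /337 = -2347258.86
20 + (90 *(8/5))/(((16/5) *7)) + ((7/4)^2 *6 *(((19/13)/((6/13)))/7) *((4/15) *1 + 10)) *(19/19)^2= 93887/840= 111.77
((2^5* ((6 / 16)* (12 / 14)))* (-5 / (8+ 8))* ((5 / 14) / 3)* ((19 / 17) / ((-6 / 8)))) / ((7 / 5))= 2375 / 5831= 0.41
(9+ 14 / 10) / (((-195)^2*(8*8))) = 1 / 234000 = 0.00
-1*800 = -800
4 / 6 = 0.67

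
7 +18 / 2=16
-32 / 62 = -16 / 31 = -0.52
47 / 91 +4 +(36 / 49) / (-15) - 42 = -119541 / 3185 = -37.53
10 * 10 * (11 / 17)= 1100 / 17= 64.71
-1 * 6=-6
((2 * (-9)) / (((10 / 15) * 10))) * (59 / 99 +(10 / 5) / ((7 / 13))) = -8961 / 770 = -11.64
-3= -3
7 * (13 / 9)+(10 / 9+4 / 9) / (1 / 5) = 161 / 9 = 17.89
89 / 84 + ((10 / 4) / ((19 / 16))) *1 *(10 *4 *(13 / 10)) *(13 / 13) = 176411 / 1596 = 110.53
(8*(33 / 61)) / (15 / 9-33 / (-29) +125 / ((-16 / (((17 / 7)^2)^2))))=-80212608 / 4984905421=-0.02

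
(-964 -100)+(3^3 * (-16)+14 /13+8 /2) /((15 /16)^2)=-60440 /39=-1549.74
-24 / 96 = -1 / 4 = -0.25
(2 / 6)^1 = 1 / 3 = 0.33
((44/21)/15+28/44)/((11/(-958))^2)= 2467867396/419265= 5886.18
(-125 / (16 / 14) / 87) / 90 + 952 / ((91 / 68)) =115856669 / 162864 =711.37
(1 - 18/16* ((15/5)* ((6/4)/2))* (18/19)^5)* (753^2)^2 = -299526341043.75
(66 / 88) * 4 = 3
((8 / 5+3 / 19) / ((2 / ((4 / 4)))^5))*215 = 7181 / 608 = 11.81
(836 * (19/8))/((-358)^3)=-3971/91765424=-0.00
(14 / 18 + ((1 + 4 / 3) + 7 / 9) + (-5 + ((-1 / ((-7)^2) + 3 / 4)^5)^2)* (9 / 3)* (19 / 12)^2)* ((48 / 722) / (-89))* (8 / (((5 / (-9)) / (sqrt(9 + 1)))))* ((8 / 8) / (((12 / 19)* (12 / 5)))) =-402336903230067597121435813* sqrt(10) / 1697796239089879193267208192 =-0.75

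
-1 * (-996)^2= -992016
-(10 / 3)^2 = -100 / 9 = -11.11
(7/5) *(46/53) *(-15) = -966/53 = -18.23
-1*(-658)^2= -432964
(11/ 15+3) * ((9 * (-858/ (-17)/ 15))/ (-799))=-48048/ 339575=-0.14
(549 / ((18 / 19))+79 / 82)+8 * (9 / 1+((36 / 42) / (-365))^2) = 652.46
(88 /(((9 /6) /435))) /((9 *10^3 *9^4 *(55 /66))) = 0.00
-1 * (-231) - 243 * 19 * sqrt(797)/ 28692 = 231 - 513 * sqrt(797)/ 3188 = 226.46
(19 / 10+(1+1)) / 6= 0.65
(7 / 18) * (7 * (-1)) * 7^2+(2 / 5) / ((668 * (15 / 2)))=-10024169 / 75150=-133.39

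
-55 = -55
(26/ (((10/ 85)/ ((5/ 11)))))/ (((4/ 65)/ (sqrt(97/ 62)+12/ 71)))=215475/ 781+71825 * sqrt(6014)/ 2728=2317.70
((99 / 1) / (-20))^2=9801 / 400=24.50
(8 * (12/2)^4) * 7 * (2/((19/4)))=580608/19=30558.32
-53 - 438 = -491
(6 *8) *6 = 288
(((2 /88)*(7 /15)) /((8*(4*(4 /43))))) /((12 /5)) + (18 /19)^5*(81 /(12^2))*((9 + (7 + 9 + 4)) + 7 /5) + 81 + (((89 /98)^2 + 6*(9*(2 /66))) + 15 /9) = 31142888804450897 /317206234920960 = 98.18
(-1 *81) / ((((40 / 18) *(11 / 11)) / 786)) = -286497 / 10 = -28649.70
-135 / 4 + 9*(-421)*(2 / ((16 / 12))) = -22869 / 4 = -5717.25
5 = 5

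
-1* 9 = -9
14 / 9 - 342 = -3064 / 9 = -340.44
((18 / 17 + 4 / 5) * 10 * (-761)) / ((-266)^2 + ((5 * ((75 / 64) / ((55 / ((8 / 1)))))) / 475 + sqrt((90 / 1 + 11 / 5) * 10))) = -47567198033743520 / 237929316035797209 + 672270857984 * sqrt(922) / 237929316035797209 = -0.20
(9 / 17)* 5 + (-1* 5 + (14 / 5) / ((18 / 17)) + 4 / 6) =733 / 765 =0.96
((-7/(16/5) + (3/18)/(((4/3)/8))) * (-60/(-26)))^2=81225/10816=7.51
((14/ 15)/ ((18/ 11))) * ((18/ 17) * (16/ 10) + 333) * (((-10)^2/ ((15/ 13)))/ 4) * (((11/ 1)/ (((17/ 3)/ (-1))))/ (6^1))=-34805771/ 26010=-1338.17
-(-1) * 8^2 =64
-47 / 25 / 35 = -47 / 875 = -0.05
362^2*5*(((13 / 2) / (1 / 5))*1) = 21294650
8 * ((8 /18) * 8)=28.44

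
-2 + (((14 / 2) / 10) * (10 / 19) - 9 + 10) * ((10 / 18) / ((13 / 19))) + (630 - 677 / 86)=480839 / 774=621.24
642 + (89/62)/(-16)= 636775/992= 641.91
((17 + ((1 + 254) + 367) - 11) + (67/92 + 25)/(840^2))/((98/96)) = 13588915989/22089200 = 615.18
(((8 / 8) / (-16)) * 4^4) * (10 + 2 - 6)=-96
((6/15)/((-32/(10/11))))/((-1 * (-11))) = -1/968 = -0.00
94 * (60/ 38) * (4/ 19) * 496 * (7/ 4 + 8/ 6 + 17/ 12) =25176960/ 361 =69742.27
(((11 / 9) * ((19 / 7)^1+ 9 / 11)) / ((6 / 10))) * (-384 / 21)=-174080 / 1323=-131.58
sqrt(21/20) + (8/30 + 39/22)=sqrt(105)/10 + 673/330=3.06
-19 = -19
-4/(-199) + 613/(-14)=-121931/2786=-43.77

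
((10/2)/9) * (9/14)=5/14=0.36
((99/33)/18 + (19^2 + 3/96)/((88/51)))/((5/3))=1769017/14080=125.64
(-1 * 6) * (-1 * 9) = 54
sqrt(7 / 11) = sqrt(77) / 11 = 0.80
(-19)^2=361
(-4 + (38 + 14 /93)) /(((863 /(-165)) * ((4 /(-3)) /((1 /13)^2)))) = 131010 /4521257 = 0.03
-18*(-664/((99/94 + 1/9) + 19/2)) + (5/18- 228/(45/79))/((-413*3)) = 563923052449/503021610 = 1121.07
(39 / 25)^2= 1521 / 625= 2.43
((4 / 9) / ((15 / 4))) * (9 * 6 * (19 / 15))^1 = 608 / 75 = 8.11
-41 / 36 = -1.14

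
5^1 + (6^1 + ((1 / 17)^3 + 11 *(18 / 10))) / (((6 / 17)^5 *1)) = 91678699 / 19440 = 4715.98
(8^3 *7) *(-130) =-465920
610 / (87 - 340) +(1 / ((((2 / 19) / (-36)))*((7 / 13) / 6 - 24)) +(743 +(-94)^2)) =4525414633 / 471845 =9590.89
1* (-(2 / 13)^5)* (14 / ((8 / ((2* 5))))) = -560 / 371293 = -0.00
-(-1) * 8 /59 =8 /59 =0.14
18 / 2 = 9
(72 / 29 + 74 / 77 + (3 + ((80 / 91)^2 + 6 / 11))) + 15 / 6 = 54217557 / 5283278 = 10.26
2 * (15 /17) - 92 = -1534 /17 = -90.24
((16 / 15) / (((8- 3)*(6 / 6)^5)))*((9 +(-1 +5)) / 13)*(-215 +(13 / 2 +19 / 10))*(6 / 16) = -2066 / 125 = -16.53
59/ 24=2.46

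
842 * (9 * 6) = 45468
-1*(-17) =17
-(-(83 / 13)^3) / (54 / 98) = 28017563 / 59319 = 472.32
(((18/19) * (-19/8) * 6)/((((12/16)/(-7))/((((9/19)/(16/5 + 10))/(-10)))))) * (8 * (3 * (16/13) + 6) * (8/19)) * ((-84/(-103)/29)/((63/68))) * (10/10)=-69092352/154197901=-0.45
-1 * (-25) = 25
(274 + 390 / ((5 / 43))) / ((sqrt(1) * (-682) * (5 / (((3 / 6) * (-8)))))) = 7256 / 1705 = 4.26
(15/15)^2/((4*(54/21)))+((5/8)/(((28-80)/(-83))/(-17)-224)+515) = 1302636733/2528928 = 515.09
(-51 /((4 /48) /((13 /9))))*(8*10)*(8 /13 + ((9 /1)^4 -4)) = -463754560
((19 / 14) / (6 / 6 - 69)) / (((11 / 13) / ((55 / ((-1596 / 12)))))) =65 / 6664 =0.01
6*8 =48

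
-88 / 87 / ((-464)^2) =-11 / 2341344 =-0.00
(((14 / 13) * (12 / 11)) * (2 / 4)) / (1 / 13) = 84 / 11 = 7.64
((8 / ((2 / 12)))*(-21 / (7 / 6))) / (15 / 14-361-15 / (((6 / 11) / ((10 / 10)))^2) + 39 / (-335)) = 24312960 / 11550391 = 2.10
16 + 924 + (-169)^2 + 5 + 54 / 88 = 1298291 / 44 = 29506.61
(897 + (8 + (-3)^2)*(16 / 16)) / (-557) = -914 / 557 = -1.64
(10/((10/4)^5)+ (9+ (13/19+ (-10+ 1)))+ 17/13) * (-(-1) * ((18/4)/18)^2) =80827/617500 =0.13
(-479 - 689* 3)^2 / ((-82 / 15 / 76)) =-3694806120 / 41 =-90117222.44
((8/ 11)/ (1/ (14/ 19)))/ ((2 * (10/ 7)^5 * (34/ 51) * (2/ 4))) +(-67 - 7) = -192972053/ 2612500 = -73.86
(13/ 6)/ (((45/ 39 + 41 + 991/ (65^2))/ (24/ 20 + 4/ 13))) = 0.08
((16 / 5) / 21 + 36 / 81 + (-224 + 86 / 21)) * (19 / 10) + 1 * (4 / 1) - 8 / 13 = -8462327 / 20475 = -413.30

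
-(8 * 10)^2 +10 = -6390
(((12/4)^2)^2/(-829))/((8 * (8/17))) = -1377/53056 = -0.03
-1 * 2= -2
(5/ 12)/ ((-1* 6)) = -5/ 72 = -0.07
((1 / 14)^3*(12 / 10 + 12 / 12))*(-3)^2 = 99 / 13720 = 0.01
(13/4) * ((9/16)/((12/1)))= 39/256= 0.15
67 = 67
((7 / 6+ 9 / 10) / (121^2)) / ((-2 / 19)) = -589 / 439230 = -0.00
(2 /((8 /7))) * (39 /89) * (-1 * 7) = -1911 /356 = -5.37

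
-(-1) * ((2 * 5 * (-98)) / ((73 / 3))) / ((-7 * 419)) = 0.01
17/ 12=1.42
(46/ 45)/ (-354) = -23/ 7965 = -0.00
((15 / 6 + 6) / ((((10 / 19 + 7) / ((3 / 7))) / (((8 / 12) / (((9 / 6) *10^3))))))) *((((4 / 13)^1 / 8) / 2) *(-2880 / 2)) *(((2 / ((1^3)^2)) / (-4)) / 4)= 969 / 1301300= 0.00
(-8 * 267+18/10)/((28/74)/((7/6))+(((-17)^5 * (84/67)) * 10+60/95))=167538257/1397423184360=0.00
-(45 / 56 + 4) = -269 / 56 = -4.80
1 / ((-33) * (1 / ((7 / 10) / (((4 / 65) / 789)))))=-23933 / 88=-271.97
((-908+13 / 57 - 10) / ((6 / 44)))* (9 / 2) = -575443 / 19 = -30286.47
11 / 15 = 0.73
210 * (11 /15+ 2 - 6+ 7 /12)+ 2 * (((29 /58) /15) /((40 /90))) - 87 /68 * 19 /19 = -95987 /170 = -564.63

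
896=896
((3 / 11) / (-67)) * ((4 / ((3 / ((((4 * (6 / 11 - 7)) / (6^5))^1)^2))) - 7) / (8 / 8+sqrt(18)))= -2400691103 / 1432301047056+2400691103 * sqrt(2) / 477433682352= 0.01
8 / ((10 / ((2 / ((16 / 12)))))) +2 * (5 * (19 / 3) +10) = 84.53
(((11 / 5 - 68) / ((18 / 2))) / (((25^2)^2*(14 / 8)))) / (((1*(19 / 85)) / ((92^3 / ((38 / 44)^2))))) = -1204524434432 / 24113671875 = -49.95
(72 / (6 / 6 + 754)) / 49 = 72 / 36995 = 0.00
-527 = -527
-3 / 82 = -0.04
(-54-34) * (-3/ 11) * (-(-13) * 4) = 1248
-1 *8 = -8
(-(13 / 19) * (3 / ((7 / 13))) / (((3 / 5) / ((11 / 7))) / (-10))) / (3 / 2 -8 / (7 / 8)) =-185900 / 14231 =-13.06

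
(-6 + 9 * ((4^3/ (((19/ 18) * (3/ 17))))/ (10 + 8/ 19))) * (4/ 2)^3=25584/ 11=2325.82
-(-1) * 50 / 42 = 25 / 21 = 1.19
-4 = -4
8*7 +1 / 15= 841 / 15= 56.07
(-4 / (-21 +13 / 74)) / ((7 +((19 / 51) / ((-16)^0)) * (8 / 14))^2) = 37724904 / 10217793125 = 0.00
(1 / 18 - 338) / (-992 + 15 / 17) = 14773 / 43326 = 0.34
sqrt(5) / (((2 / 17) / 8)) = 68 * sqrt(5) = 152.05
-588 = -588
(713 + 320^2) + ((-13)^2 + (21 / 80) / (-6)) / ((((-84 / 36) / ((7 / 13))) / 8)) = 26728281 / 260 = 102801.08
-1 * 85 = -85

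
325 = 325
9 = 9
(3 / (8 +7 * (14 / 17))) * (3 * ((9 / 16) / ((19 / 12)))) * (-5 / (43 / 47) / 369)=-11985 / 3483688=-0.00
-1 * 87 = -87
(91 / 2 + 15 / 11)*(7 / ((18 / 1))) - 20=-703 / 396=-1.78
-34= -34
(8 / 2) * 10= 40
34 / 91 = 0.37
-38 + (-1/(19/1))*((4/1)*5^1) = -742/19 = -39.05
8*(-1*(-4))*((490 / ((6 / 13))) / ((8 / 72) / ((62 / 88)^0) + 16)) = 61152 / 29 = 2108.69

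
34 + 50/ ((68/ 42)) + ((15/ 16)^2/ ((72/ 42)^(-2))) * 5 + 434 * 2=12605581/ 13328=945.80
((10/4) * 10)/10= 5/2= 2.50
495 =495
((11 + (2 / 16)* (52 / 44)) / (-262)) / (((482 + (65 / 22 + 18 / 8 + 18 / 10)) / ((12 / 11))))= -14715 / 155024221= -0.00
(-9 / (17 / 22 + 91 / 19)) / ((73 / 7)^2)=-61446 / 4129975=-0.01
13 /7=1.86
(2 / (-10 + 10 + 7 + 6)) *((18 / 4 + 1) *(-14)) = -154 / 13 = -11.85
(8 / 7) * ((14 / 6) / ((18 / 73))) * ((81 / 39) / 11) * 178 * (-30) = -1559280 / 143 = -10904.06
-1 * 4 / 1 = -4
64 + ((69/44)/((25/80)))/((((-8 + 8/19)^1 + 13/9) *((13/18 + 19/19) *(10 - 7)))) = 114183704/1788545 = 63.84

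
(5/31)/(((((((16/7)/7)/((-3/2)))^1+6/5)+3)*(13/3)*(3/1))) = 3675/1179581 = 0.00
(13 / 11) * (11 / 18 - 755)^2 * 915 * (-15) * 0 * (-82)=0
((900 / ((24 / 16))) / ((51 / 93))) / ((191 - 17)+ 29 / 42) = 781200 / 124729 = 6.26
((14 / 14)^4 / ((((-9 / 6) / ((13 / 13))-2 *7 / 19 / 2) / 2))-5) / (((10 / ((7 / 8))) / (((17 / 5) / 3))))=-51289 / 85200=-0.60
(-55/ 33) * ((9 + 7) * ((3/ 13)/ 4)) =-20/ 13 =-1.54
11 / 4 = 2.75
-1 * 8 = -8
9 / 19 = 0.47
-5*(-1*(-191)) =-955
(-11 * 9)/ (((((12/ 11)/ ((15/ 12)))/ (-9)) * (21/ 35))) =27225/ 16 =1701.56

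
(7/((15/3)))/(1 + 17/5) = 7/22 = 0.32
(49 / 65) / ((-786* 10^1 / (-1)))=49 / 510900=0.00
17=17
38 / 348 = 19 / 174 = 0.11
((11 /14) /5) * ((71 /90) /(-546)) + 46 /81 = 5858057 /10319400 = 0.57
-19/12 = -1.58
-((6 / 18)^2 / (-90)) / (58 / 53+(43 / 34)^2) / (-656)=-15317 / 21924577800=-0.00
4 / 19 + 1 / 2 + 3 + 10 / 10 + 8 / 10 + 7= 2377 / 190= 12.51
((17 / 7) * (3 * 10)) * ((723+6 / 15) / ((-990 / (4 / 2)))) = -122978 / 1155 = -106.47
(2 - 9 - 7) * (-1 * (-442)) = -6188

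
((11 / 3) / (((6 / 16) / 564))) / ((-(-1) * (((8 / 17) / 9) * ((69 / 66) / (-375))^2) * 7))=7178415750000 / 3703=1938540575.21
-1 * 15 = -15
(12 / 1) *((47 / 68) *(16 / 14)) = 1128 / 119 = 9.48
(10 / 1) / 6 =5 / 3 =1.67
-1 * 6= -6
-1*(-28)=28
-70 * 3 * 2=-420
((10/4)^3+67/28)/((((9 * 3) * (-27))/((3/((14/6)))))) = -1009/31752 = -0.03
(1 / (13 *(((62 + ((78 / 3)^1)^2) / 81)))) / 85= 9 / 90610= 0.00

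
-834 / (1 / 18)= -15012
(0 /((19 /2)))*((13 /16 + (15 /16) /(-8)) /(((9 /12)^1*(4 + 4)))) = 0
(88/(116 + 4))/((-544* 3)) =-11/24480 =-0.00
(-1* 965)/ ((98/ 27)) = -265.87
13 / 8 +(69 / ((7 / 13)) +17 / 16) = 14653 / 112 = 130.83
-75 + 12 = -63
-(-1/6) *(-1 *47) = -47/6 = -7.83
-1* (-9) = 9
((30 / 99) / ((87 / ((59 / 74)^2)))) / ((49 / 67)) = 1166135 / 385179102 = 0.00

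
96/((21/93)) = 2976/7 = 425.14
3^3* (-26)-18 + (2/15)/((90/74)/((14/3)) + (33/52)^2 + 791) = -720.00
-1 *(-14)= 14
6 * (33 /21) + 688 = 4882 /7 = 697.43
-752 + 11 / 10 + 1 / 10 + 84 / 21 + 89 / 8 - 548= -51347 / 40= -1283.68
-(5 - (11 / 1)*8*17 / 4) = 369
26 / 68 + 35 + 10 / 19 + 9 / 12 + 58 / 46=1126817 / 29716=37.92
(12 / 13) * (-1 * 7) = -84 / 13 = -6.46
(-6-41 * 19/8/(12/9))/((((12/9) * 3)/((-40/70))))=2529/224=11.29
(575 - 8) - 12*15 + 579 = 966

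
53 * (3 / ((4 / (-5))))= -795 / 4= -198.75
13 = 13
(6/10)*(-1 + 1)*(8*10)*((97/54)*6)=0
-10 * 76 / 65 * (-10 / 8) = 190 / 13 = 14.62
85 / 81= 1.05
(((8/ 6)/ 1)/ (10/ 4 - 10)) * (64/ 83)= -512/ 3735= -0.14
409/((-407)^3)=-0.00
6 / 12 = 1 / 2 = 0.50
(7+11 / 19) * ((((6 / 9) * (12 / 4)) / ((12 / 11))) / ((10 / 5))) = 132 / 19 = 6.95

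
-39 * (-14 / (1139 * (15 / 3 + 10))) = 182 / 5695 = 0.03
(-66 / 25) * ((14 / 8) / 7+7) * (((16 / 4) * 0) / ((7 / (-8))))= 0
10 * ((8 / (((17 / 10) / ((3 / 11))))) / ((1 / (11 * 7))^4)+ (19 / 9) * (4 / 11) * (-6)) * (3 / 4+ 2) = 63275467340 / 51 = 1240695438.04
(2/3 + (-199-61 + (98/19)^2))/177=-252046/191691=-1.31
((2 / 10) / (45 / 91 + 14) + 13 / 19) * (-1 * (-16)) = 1399424 / 125305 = 11.17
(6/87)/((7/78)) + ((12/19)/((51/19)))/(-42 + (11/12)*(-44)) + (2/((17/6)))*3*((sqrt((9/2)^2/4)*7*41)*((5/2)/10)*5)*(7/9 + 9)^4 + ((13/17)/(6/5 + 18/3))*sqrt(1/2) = 65*sqrt(2)/1224 + 1078737088877888/69044157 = 15623872.33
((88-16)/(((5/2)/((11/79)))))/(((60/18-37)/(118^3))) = -7807688064/39895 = -195705.93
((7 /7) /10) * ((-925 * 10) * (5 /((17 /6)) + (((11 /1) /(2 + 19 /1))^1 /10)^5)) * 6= -453335312301079 /46286478000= -9794.12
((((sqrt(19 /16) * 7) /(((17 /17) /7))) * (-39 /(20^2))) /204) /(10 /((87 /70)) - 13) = 0.01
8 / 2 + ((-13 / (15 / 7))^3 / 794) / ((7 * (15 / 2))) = 80284847 / 20098125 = 3.99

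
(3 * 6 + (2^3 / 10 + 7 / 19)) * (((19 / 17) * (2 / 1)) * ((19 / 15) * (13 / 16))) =149929 / 3400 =44.10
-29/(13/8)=-232/13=-17.85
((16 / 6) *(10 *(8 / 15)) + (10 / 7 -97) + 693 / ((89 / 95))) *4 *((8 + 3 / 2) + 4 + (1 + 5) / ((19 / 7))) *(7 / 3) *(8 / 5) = 154460.51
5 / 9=0.56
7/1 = 7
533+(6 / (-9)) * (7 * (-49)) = 2285 / 3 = 761.67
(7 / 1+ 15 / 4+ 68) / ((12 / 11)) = 72.19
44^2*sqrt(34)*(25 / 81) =48400*sqrt(34) / 81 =3484.17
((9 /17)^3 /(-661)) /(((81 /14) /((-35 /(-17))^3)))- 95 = -1515724047605 /15954933109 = -95.00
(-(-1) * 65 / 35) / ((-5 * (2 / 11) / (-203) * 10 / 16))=16588 / 25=663.52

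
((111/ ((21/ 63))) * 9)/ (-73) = -2997/ 73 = -41.05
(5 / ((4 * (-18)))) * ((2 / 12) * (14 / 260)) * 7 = -0.00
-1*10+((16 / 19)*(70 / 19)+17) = 10.10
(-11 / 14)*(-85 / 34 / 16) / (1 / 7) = 55 / 64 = 0.86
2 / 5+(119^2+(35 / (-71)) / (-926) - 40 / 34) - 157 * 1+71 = 78652534489 / 5588410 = 14074.22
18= 18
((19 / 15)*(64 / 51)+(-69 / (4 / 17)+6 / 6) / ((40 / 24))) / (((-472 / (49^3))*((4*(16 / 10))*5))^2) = -7359509293782107 / 698080296960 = -10542.50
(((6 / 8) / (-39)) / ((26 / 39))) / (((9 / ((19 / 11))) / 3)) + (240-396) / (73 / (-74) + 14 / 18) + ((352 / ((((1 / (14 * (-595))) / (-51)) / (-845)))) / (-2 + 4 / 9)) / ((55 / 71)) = 16674987257904623 / 159016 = 104863581387.44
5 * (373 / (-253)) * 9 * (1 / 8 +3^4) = -990315 / 184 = -5382.15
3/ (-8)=-3/ 8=-0.38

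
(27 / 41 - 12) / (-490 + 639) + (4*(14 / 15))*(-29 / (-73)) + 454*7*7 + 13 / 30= 22247.84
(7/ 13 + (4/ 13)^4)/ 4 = 15635/ 114244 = 0.14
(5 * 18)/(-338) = -0.27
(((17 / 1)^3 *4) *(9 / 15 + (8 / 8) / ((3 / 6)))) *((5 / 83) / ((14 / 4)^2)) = 1021904 / 4067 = 251.27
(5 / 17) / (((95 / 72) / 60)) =4320 / 323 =13.37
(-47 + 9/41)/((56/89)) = -12193/164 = -74.35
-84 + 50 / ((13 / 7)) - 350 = -5292 / 13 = -407.08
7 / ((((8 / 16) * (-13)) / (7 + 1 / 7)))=-100 / 13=-7.69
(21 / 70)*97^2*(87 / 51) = 818583 / 170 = 4815.19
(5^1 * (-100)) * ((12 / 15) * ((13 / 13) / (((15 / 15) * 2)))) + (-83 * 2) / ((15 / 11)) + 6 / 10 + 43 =-4172 / 15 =-278.13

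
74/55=1.35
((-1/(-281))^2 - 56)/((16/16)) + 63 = 7.00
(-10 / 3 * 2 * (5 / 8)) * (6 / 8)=-25 / 8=-3.12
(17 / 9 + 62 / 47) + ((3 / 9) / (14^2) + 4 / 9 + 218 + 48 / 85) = 522005503 / 2349060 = 222.22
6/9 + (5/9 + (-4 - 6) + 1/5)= -386/45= -8.58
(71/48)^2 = 5041/2304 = 2.19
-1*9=-9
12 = 12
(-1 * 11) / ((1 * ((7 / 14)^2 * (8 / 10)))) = -55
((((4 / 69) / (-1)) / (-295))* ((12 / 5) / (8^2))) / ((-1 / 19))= -0.00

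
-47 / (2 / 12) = -282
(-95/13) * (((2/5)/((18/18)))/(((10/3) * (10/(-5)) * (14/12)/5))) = 171/91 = 1.88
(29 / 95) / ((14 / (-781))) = -22649 / 1330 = -17.03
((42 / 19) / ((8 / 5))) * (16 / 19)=420 / 361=1.16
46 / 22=23 / 11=2.09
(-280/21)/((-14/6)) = 40/7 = 5.71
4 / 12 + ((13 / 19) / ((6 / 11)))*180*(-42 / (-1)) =9483.49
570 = 570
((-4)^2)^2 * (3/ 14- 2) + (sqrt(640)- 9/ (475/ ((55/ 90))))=-3040077/ 6650 + 8 * sqrt(10)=-431.86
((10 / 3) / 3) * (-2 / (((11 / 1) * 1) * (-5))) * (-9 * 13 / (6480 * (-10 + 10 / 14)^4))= -2401 / 24469087500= -0.00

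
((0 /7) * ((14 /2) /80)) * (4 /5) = 0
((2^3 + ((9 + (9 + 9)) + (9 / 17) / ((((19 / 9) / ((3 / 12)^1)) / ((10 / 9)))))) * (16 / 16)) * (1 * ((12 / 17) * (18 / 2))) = 1223370 / 5491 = 222.80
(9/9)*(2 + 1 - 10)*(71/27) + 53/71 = -33856/1917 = -17.66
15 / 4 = 3.75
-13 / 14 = -0.93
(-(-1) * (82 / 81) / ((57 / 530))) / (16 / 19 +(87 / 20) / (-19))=869200 / 56619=15.35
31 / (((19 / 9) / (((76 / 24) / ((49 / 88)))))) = 4092 / 49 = 83.51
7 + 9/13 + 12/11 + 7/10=13561/1430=9.48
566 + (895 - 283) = 1178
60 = 60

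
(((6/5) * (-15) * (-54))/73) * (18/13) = 17496/949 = 18.44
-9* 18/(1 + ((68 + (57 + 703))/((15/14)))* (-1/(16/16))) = 810/3859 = 0.21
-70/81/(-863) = 70/69903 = 0.00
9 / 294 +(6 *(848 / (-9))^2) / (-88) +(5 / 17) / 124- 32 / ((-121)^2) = -24714643903291 / 40832050644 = -605.28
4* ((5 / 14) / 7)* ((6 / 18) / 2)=5 / 147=0.03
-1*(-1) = 1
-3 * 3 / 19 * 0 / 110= 0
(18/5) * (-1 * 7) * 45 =-1134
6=6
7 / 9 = 0.78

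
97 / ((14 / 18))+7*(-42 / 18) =108.38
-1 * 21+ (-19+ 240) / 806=-1285 / 62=-20.73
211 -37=174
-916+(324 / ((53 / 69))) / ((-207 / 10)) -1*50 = -52278 / 53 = -986.38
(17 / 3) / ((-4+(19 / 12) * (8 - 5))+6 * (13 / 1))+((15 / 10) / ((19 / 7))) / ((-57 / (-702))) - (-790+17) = 266051498 / 341145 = 779.88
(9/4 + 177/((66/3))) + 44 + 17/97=232481/4268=54.47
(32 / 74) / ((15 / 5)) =16 / 111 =0.14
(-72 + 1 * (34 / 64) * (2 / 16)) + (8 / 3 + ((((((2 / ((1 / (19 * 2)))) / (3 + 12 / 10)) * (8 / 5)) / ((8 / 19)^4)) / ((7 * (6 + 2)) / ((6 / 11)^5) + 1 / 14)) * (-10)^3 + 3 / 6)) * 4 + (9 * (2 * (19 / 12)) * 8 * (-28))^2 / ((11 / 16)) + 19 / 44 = 59277427.73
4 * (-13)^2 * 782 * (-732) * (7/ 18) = -451451728/ 3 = -150483909.33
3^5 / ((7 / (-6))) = -1458 / 7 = -208.29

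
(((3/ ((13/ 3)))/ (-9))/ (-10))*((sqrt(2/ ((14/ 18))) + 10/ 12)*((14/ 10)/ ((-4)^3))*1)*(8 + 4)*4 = -9*sqrt(14)/ 2600-7/ 1040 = -0.02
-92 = -92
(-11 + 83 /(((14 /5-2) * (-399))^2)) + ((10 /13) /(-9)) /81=-29505048193 /2682218448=-11.00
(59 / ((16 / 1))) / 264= 0.01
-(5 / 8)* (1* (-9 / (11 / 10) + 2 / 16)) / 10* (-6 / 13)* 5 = -10635 / 9152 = -1.16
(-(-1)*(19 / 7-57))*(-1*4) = 1520 / 7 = 217.14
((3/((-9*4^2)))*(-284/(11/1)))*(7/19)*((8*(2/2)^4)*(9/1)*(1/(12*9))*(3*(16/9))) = 3976/5643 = 0.70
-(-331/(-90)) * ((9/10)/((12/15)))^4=-241299/40960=-5.89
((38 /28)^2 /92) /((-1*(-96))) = 361 /1731072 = 0.00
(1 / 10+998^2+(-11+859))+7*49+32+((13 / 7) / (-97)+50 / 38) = 128652435451 / 129010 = 997228.40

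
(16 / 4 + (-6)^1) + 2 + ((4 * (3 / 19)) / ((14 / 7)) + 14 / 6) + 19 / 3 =512 / 57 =8.98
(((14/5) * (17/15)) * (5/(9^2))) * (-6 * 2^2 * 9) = -1904/45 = -42.31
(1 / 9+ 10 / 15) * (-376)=-2632 / 9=-292.44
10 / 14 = 5 / 7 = 0.71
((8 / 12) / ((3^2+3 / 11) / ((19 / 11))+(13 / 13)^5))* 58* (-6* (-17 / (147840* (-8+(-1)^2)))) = -9367 / 15652560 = -0.00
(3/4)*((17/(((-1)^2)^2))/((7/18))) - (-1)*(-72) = -549/14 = -39.21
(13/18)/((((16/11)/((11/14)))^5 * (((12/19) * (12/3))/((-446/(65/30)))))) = -109896868034437/40604352380928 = -2.71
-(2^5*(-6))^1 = 192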